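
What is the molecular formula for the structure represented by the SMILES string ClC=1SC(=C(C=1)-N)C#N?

C5H3ClN2S

Heavy atoms from the SMILES: 5 C, 1 Cl, 2 N, 1 S.
Implicit hydrogens by atom environment:
  3 × C (aromatic): no H
  1 × C (aromatic): 1 H
  1 × C: no H
  1 × Cl: no H
  1 × N: 2 H
  1 × N: no H
  1 × S (aromatic): no H
  Total hydrogens = 3.
Molecular formula: C5H3ClN2S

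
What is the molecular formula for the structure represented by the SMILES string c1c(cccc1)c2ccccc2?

Heavy atoms from the SMILES: 12 C.
Implicit hydrogens by atom environment:
  10 × C (aromatic): 1 H each → 10
  2 × C (aromatic): no H
  Total hydrogens = 10.
Molecular formula: C12H10

C12H10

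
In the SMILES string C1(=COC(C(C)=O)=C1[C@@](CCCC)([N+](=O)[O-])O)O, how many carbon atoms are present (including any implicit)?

The symbol for carbon appears 11 times in the SMILES.

11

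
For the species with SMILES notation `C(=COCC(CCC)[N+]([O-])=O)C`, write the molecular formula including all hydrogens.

C8H15NO3

Heavy atoms from the SMILES: 8 C, 1 N, 3 O.
Implicit hydrogens by atom environment:
  3 × C: 2 H each → 6
  3 × C: 1 H each → 3
  2 × C: 3 H each → 6
  2 × O: no H
  1 × N (charge +1): no H
  1 × O (charge -1): no H
  Total hydrogens = 15.
Molecular formula: C8H15NO3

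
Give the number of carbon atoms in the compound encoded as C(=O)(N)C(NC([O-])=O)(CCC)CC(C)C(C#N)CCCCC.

The symbol for carbon appears 16 times in the SMILES.

16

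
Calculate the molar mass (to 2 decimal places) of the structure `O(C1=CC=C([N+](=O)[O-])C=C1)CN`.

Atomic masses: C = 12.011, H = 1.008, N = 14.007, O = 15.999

168.15

Molecular formula: C7H8N2O3.
M = 7×12.011 + 8×1.008 + 2×14.007 + 3×15.999 = 168.15 g/mol.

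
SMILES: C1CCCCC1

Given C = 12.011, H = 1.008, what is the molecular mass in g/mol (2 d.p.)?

Molecular formula: C6H12.
M = 6×12.011 + 12×1.008 = 84.16 g/mol.

84.16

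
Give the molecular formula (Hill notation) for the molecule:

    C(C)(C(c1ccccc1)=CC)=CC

C13H16

Heavy atoms from the SMILES: 13 C.
Implicit hydrogens by atom environment:
  5 × C (aromatic): 1 H each → 5
  3 × C: 3 H each → 9
  2 × C: 1 H each → 2
  2 × C: no H
  1 × C (aromatic): no H
  Total hydrogens = 16.
Molecular formula: C13H16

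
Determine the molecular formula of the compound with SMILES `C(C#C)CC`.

C5H8

Heavy atoms from the SMILES: 5 C.
Implicit hydrogens by atom environment:
  2 × C: 2 H each → 4
  1 × C: 3 H
  1 × C: 1 H
  1 × C: no H
  Total hydrogens = 8.
Molecular formula: C5H8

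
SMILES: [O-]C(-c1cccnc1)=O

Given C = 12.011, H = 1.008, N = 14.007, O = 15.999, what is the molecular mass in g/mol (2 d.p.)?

122.10

Molecular formula: C6H4NO2-.
M = 6×12.011 + 4×1.008 + 1×14.007 + 2×15.999 = 122.10 g/mol.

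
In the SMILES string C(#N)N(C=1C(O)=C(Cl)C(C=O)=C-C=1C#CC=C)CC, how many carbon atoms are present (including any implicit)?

The symbol for carbon appears 14 times in the SMILES. (Cl is a single chlorine, not C + l.)

14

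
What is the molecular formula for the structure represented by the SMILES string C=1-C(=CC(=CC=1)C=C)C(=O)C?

C10H10O

Heavy atoms from the SMILES: 10 C, 1 O.
Implicit hydrogens by atom environment:
  4 × C (aromatic): 1 H each → 4
  2 × C (aromatic): no H
  1 × C: 3 H
  1 × C: 2 H
  1 × C: 1 H
  1 × C: no H
  1 × O: no H
  Total hydrogens = 10.
Molecular formula: C10H10O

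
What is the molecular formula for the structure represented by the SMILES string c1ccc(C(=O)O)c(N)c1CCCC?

C11H15NO2

Heavy atoms from the SMILES: 11 C, 1 N, 2 O.
Implicit hydrogens by atom environment:
  3 × C: 2 H each → 6
  3 × C (aromatic): 1 H each → 3
  3 × C (aromatic): no H
  1 × C: 3 H
  1 × C: no H
  1 × N: 2 H
  1 × O: 1 H
  1 × O: no H
  Total hydrogens = 15.
Molecular formula: C11H15NO2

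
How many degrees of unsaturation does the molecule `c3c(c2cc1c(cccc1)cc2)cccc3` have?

Molecular formula from the SMILES: C16H12.
DoU = (2C + 2 + N − H − X)/2 = (2·16 + 2 + 0 − 12 − 0)/2 = 22/2 = 11.
(Structurally: 3 ring(s) + 8 π bond(s) = 11.)

11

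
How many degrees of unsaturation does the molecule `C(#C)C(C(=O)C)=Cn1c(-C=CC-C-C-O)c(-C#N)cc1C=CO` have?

Molecular formula from the SMILES: C18H18N2O3.
DoU = (2C + 2 + N − H − X)/2 = (2·18 + 2 + 2 − 18 − 0)/2 = 22/2 = 11.
(Structurally: 1 ring(s) + 10 π bond(s) = 11.)

11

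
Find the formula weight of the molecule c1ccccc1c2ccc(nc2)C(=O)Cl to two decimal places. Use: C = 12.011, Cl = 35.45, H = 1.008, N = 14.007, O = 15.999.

217.65

Molecular formula: C12H8ClNO.
M = 12×12.011 + 1×35.45 + 8×1.008 + 1×14.007 + 1×15.999 = 217.65 g/mol.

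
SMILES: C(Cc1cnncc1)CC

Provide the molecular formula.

C8H12N2

Heavy atoms from the SMILES: 8 C, 2 N.
Implicit hydrogens by atom environment:
  3 × C: 2 H each → 6
  3 × C (aromatic): 1 H each → 3
  2 × N (aromatic): no H
  1 × C: 3 H
  1 × C (aromatic): no H
  Total hydrogens = 12.
Molecular formula: C8H12N2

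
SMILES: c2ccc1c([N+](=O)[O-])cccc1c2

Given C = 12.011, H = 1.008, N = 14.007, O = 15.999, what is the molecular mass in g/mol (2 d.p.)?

173.17

Molecular formula: C10H7NO2.
M = 10×12.011 + 7×1.008 + 1×14.007 + 2×15.999 = 173.17 g/mol.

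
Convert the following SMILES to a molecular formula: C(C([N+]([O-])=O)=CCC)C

Heavy atoms from the SMILES: 6 C, 1 N, 2 O.
Implicit hydrogens by atom environment:
  2 × C: 3 H each → 6
  2 × C: 2 H each → 4
  1 × C: 1 H
  1 × C: no H
  1 × N (charge +1): no H
  1 × O: no H
  1 × O (charge -1): no H
  Total hydrogens = 11.
Molecular formula: C6H11NO2

C6H11NO2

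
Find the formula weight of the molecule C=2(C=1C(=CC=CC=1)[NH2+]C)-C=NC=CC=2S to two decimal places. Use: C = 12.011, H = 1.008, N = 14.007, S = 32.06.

Molecular formula: C12H13N2S+.
M = 12×12.011 + 13×1.008 + 2×14.007 + 1×32.06 = 217.31 g/mol.

217.31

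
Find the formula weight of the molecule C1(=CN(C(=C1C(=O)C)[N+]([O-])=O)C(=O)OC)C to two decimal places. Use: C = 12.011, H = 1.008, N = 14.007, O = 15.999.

226.19

Molecular formula: C9H10N2O5.
M = 9×12.011 + 10×1.008 + 2×14.007 + 5×15.999 = 226.19 g/mol.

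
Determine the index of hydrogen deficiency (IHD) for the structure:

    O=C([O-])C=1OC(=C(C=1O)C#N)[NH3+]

Molecular formula from the SMILES: C6H4N2O4.
DoU = (2C + 2 + N − H − X)/2 = (2·6 + 2 + 2 − 4 − 0)/2 = 12/2 = 6.
(Structurally: 1 ring(s) + 5 π bond(s) = 6.)

6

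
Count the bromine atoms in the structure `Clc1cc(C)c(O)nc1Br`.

The symbol for bromine appears 1 time in the SMILES.

1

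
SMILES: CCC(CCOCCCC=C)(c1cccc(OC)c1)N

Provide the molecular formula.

Heavy atoms from the SMILES: 17 C, 1 N, 2 O.
Implicit hydrogens by atom environment:
  7 × C: 2 H each → 14
  4 × C (aromatic): 1 H each → 4
  2 × C: 3 H each → 6
  2 × C (aromatic): no H
  2 × O: no H
  1 × C: 1 H
  1 × C: no H
  1 × N: 2 H
  Total hydrogens = 27.
Molecular formula: C17H27NO2

C17H27NO2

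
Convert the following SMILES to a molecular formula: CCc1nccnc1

Heavy atoms from the SMILES: 6 C, 2 N.
Implicit hydrogens by atom environment:
  3 × C (aromatic): 1 H each → 3
  2 × N (aromatic): no H
  1 × C: 3 H
  1 × C: 2 H
  1 × C (aromatic): no H
  Total hydrogens = 8.
Molecular formula: C6H8N2

C6H8N2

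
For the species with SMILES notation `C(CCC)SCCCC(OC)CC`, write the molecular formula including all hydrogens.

C11H24OS

Heavy atoms from the SMILES: 11 C, 1 O, 1 S.
Implicit hydrogens by atom environment:
  7 × C: 2 H each → 14
  3 × C: 3 H each → 9
  1 × C: 1 H
  1 × O: no H
  1 × S: no H
  Total hydrogens = 24.
Molecular formula: C11H24OS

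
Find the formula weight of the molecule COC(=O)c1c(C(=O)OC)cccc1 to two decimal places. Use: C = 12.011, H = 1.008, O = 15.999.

Molecular formula: C10H10O4.
M = 10×12.011 + 10×1.008 + 4×15.999 = 194.19 g/mol.

194.19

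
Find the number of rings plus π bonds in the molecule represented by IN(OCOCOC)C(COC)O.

Molecular formula from the SMILES: C6H14INO5.
DoU = (2C + 2 + N − H − X)/2 = (2·6 + 2 + 1 − 14 − 1)/2 = 0/2 = 0.
(Structurally: 0 ring(s) + 0 π bond(s) = 0.)

0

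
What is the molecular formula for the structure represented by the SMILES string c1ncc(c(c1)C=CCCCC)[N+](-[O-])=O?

Heavy atoms from the SMILES: 11 C, 2 N, 2 O.
Implicit hydrogens by atom environment:
  3 × C: 2 H each → 6
  3 × C (aromatic): 1 H each → 3
  2 × C: 1 H each → 2
  2 × C (aromatic): no H
  1 × C: 3 H
  1 × N (aromatic): no H
  1 × N (charge +1): no H
  1 × O: no H
  1 × O (charge -1): no H
  Total hydrogens = 14.
Molecular formula: C11H14N2O2

C11H14N2O2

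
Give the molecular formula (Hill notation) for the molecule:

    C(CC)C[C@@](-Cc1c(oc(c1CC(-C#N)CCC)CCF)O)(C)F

C19H29F2NO2

Heavy atoms from the SMILES: 19 C, 2 F, 1 N, 2 O.
Implicit hydrogens by atom environment:
  9 × C: 2 H each → 18
  4 × C (aromatic): no H
  3 × C: 3 H each → 9
  2 × C: no H
  2 × F: no H
  1 × C: 1 H
  1 × N: no H
  1 × O: 1 H
  1 × O (aromatic): no H
  Total hydrogens = 29.
Molecular formula: C19H29F2NO2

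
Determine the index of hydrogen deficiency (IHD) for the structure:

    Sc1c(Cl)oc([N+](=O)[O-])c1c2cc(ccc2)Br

Molecular formula from the SMILES: C10H5BrClNO3S.
DoU = (2C + 2 + N − H − X)/2 = (2·10 + 2 + 1 − 5 − 2)/2 = 16/2 = 8.
(Structurally: 2 ring(s) + 6 π bond(s) = 8.)

8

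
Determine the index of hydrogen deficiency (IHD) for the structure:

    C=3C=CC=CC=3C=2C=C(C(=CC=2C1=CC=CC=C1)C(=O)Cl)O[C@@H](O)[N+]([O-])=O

Molecular formula from the SMILES: C20H14ClNO5.
DoU = (2C + 2 + N − H − X)/2 = (2·20 + 2 + 1 − 14 − 1)/2 = 28/2 = 14.
(Structurally: 3 ring(s) + 11 π bond(s) = 14.)

14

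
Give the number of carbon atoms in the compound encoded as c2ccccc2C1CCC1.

10

The symbol for carbon appears 10 times in the SMILES. Lowercase c denotes aromatic carbon and counts toward C.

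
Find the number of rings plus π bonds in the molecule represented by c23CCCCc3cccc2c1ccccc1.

9

Molecular formula from the SMILES: C16H16.
DoU = (2C + 2 + N − H − X)/2 = (2·16 + 2 + 0 − 16 − 0)/2 = 18/2 = 9.
(Structurally: 3 ring(s) + 6 π bond(s) = 9.)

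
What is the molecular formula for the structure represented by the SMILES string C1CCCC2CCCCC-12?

C10H18

Heavy atoms from the SMILES: 10 C.
Implicit hydrogens by atom environment:
  8 × C: 2 H each → 16
  2 × C: 1 H each → 2
  Total hydrogens = 18.
Molecular formula: C10H18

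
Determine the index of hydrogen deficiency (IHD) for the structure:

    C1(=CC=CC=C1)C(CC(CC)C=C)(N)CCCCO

Molecular formula from the SMILES: C17H27NO.
DoU = (2C + 2 + N − H − X)/2 = (2·17 + 2 + 1 − 27 − 0)/2 = 10/2 = 5.
(Structurally: 1 ring(s) + 4 π bond(s) = 5.)

5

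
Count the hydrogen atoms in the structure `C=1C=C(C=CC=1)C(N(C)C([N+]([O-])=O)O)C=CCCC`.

Hydrogens are implicit in SMILES; fill each atom to its normal valence:
  5 × C (aromatic): 1 H each → 5
  4 × C: 1 H each → 4
  2 × C: 3 H each → 6
  2 × C: 2 H each → 4
  1 × C (aromatic): no H
  1 × N: no H
  1 × N (charge +1): no H
  1 × O: 1 H
  1 × O: no H
  1 × O (charge -1): no H
  Total hydrogens = 20.

20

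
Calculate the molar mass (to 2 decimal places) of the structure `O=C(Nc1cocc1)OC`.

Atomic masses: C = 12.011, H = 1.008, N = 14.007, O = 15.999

Molecular formula: C6H7NO3.
M = 6×12.011 + 7×1.008 + 1×14.007 + 3×15.999 = 141.13 g/mol.

141.13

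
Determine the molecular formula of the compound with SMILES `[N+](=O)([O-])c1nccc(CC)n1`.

C6H7N3O2

Heavy atoms from the SMILES: 6 C, 3 N, 2 O.
Implicit hydrogens by atom environment:
  2 × C (aromatic): 1 H each → 2
  2 × C (aromatic): no H
  2 × N (aromatic): no H
  1 × C: 3 H
  1 × C: 2 H
  1 × N (charge +1): no H
  1 × O: no H
  1 × O (charge -1): no H
  Total hydrogens = 7.
Molecular formula: C6H7N3O2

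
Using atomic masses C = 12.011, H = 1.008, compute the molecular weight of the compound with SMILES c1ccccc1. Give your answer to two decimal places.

78.11

Molecular formula: C6H6.
M = 6×12.011 + 6×1.008 = 78.11 g/mol.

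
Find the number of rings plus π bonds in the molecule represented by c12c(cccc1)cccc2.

Molecular formula from the SMILES: C10H8.
DoU = (2C + 2 + N − H − X)/2 = (2·10 + 2 + 0 − 8 − 0)/2 = 14/2 = 7.
(Structurally: 2 ring(s) + 5 π bond(s) = 7.)

7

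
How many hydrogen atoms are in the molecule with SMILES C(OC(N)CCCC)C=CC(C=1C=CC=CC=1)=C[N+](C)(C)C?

31

Hydrogens are implicit in SMILES; fill each atom to its normal valence:
  5 × C (aromatic): 1 H each → 5
  4 × C: 3 H each → 12
  4 × C: 2 H each → 8
  4 × C: 1 H each → 4
  1 × C: no H
  1 × C (aromatic): no H
  1 × N: 2 H
  1 × N (charge +1): no H
  1 × O: no H
  Total hydrogens = 31.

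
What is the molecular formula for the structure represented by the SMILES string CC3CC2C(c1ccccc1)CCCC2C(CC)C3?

Heavy atoms from the SMILES: 19 C.
Implicit hydrogens by atom environment:
  6 × C: 2 H each → 12
  5 × C: 1 H each → 5
  5 × C (aromatic): 1 H each → 5
  2 × C: 3 H each → 6
  1 × C (aromatic): no H
  Total hydrogens = 28.
Molecular formula: C19H28

C19H28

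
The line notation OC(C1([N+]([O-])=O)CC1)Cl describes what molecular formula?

Heavy atoms from the SMILES: 4 C, 1 Cl, 1 N, 3 O.
Implicit hydrogens by atom environment:
  2 × C: 2 H each → 4
  1 × C: 1 H
  1 × C: no H
  1 × Cl: no H
  1 × N (charge +1): no H
  1 × O: 1 H
  1 × O: no H
  1 × O (charge -1): no H
  Total hydrogens = 6.
Molecular formula: C4H6ClNO3

C4H6ClNO3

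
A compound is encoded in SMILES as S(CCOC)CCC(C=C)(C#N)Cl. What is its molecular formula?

C9H14ClNOS

Heavy atoms from the SMILES: 9 C, 1 Cl, 1 N, 1 O, 1 S.
Implicit hydrogens by atom environment:
  5 × C: 2 H each → 10
  2 × C: no H
  1 × C: 3 H
  1 × C: 1 H
  1 × Cl: no H
  1 × N: no H
  1 × O: no H
  1 × S: no H
  Total hydrogens = 14.
Molecular formula: C9H14ClNOS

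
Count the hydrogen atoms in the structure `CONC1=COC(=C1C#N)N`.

7

Hydrogens are implicit in SMILES; fill each atom to its normal valence:
  3 × C (aromatic): no H
  1 × C: 3 H
  1 × C (aromatic): 1 H
  1 × C: no H
  1 × N: 2 H
  1 × N: 1 H
  1 × N: no H
  1 × O (aromatic): no H
  1 × O: no H
  Total hydrogens = 7.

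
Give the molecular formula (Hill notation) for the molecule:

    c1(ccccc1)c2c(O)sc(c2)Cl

Heavy atoms from the SMILES: 10 C, 1 Cl, 1 O, 1 S.
Implicit hydrogens by atom environment:
  6 × C (aromatic): 1 H each → 6
  4 × C (aromatic): no H
  1 × Cl: no H
  1 × O: 1 H
  1 × S (aromatic): no H
  Total hydrogens = 7.
Molecular formula: C10H7ClOS

C10H7ClOS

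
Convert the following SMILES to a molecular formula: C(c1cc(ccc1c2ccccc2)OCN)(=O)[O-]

Heavy atoms from the SMILES: 14 C, 1 N, 3 O.
Implicit hydrogens by atom environment:
  8 × C (aromatic): 1 H each → 8
  4 × C (aromatic): no H
  2 × O: no H
  1 × C: 2 H
  1 × C: no H
  1 × N: 2 H
  1 × O (charge -1): no H
  Total hydrogens = 12.
Net charge -1.
Molecular formula: C14H12NO3-

C14H12NO3-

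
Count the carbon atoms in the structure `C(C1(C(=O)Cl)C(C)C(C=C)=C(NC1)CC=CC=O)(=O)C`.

The symbol for carbon appears 15 times in the SMILES. (Cl is a single chlorine, not C + l.)

15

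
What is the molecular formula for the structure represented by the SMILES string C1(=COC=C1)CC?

Heavy atoms from the SMILES: 6 C, 1 O.
Implicit hydrogens by atom environment:
  3 × C (aromatic): 1 H each → 3
  1 × C: 3 H
  1 × C: 2 H
  1 × C (aromatic): no H
  1 × O (aromatic): no H
  Total hydrogens = 8.
Molecular formula: C6H8O

C6H8O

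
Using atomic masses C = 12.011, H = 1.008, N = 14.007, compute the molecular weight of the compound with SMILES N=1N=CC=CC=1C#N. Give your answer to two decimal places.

105.10

Molecular formula: C5H3N3.
M = 5×12.011 + 3×1.008 + 3×14.007 = 105.10 g/mol.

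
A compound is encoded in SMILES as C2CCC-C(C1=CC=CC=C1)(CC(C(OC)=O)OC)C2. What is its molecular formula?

Heavy atoms from the SMILES: 17 C, 3 O.
Implicit hydrogens by atom environment:
  6 × C: 2 H each → 12
  5 × C (aromatic): 1 H each → 5
  3 × O: no H
  2 × C: 3 H each → 6
  2 × C: no H
  1 × C: 1 H
  1 × C (aromatic): no H
  Total hydrogens = 24.
Molecular formula: C17H24O3

C17H24O3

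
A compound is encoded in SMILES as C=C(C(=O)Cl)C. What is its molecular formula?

Heavy atoms from the SMILES: 4 C, 1 Cl, 1 O.
Implicit hydrogens by atom environment:
  2 × C: no H
  1 × C: 3 H
  1 × C: 2 H
  1 × Cl: no H
  1 × O: no H
  Total hydrogens = 5.
Molecular formula: C4H5ClO

C4H5ClO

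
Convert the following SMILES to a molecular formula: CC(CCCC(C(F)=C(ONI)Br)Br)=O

C8H11Br2FINO2

Heavy atoms from the SMILES: 2 Br, 8 C, 1 F, 1 I, 1 N, 2 O.
Implicit hydrogens by atom environment:
  3 × C: 2 H each → 6
  3 × C: no H
  2 × Br: no H
  2 × O: no H
  1 × C: 3 H
  1 × C: 1 H
  1 × F: no H
  1 × I: no H
  1 × N: 1 H
  Total hydrogens = 11.
Molecular formula: C8H11Br2FINO2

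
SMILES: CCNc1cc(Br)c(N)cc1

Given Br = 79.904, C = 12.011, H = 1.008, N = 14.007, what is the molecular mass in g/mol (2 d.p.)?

Molecular formula: C8H11BrN2.
M = 1×79.904 + 8×12.011 + 11×1.008 + 2×14.007 = 215.09 g/mol.

215.09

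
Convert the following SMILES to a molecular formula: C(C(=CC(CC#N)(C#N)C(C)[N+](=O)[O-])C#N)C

Heavy atoms from the SMILES: 11 C, 4 N, 2 O.
Implicit hydrogens by atom environment:
  5 × C: no H
  3 × N: no H
  2 × C: 3 H each → 6
  2 × C: 2 H each → 4
  2 × C: 1 H each → 2
  1 × N (charge +1): no H
  1 × O: no H
  1 × O (charge -1): no H
  Total hydrogens = 12.
Molecular formula: C11H12N4O2

C11H12N4O2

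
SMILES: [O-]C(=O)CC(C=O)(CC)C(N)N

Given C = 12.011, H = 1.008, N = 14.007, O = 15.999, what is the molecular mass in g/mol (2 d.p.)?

Molecular formula: C7H13N2O3-.
M = 7×12.011 + 13×1.008 + 2×14.007 + 3×15.999 = 173.19 g/mol.

173.19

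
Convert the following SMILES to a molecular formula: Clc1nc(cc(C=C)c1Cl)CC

Heavy atoms from the SMILES: 9 C, 2 Cl, 1 N.
Implicit hydrogens by atom environment:
  4 × C (aromatic): no H
  2 × C: 2 H each → 4
  2 × Cl: no H
  1 × C: 3 H
  1 × C (aromatic): 1 H
  1 × C: 1 H
  1 × N (aromatic): no H
  Total hydrogens = 9.
Molecular formula: C9H9Cl2N

C9H9Cl2N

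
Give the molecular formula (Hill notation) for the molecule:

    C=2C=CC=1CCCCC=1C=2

C10H12

Heavy atoms from the SMILES: 10 C.
Implicit hydrogens by atom environment:
  4 × C: 2 H each → 8
  4 × C (aromatic): 1 H each → 4
  2 × C (aromatic): no H
  Total hydrogens = 12.
Molecular formula: C10H12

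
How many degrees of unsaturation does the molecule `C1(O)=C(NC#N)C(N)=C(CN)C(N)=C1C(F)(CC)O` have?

6

Molecular formula from the SMILES: C11H16FN5O2.
DoU = (2C + 2 + N − H − X)/2 = (2·11 + 2 + 5 − 16 − 1)/2 = 12/2 = 6.
(Structurally: 1 ring(s) + 5 π bond(s) = 6.)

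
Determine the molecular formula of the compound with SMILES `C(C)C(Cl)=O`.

Heavy atoms from the SMILES: 3 C, 1 Cl, 1 O.
Implicit hydrogens by atom environment:
  1 × C: 3 H
  1 × C: 2 H
  1 × C: no H
  1 × Cl: no H
  1 × O: no H
  Total hydrogens = 5.
Molecular formula: C3H5ClO

C3H5ClO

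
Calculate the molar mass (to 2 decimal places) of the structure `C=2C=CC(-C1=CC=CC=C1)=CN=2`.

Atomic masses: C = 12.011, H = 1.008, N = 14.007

Molecular formula: C11H9N.
M = 11×12.011 + 9×1.008 + 1×14.007 = 155.20 g/mol.

155.20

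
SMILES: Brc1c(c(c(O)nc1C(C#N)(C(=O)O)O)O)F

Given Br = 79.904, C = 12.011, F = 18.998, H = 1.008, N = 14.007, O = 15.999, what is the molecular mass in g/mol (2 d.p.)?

Molecular formula: C8H4BrFN2O5.
M = 1×79.904 + 8×12.011 + 1×18.998 + 4×1.008 + 2×14.007 + 5×15.999 = 307.03 g/mol.

307.03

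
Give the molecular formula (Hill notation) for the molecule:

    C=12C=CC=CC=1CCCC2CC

Heavy atoms from the SMILES: 12 C.
Implicit hydrogens by atom environment:
  4 × C: 2 H each → 8
  4 × C (aromatic): 1 H each → 4
  2 × C (aromatic): no H
  1 × C: 3 H
  1 × C: 1 H
  Total hydrogens = 16.
Molecular formula: C12H16

C12H16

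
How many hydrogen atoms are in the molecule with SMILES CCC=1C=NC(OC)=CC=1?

Hydrogens are implicit in SMILES; fill each atom to its normal valence:
  3 × C (aromatic): 1 H each → 3
  2 × C: 3 H each → 6
  2 × C (aromatic): no H
  1 × C: 2 H
  1 × N (aromatic): no H
  1 × O: no H
  Total hydrogens = 11.

11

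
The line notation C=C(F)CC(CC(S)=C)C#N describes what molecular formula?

C8H10FNS

Heavy atoms from the SMILES: 8 C, 1 F, 1 N, 1 S.
Implicit hydrogens by atom environment:
  4 × C: 2 H each → 8
  3 × C: no H
  1 × C: 1 H
  1 × F: no H
  1 × N: no H
  1 × S: 1 H
  Total hydrogens = 10.
Molecular formula: C8H10FNS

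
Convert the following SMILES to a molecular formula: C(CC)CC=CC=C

Heavy atoms from the SMILES: 8 C.
Implicit hydrogens by atom environment:
  4 × C: 2 H each → 8
  3 × C: 1 H each → 3
  1 × C: 3 H
  Total hydrogens = 14.
Molecular formula: C8H14

C8H14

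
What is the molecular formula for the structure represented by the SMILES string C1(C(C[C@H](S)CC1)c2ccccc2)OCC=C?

Heavy atoms from the SMILES: 15 C, 1 O, 1 S.
Implicit hydrogens by atom environment:
  5 × C: 2 H each → 10
  5 × C (aromatic): 1 H each → 5
  4 × C: 1 H each → 4
  1 × C (aromatic): no H
  1 × O: no H
  1 × S: 1 H
  Total hydrogens = 20.
Molecular formula: C15H20OS

C15H20OS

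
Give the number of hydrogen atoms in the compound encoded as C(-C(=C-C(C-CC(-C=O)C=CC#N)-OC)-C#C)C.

19

Hydrogens are implicit in SMILES; fill each atom to its normal valence:
  7 × C: 1 H each → 7
  3 × C: 2 H each → 6
  3 × C: no H
  2 × C: 3 H each → 6
  2 × O: no H
  1 × N: no H
  Total hydrogens = 19.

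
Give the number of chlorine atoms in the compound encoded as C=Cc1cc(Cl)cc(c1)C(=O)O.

1

The symbol for chlorine appears 1 time in the SMILES.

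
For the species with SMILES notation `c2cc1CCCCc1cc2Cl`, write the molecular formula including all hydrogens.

C10H11Cl

Heavy atoms from the SMILES: 10 C, 1 Cl.
Implicit hydrogens by atom environment:
  4 × C: 2 H each → 8
  3 × C (aromatic): 1 H each → 3
  3 × C (aromatic): no H
  1 × Cl: no H
  Total hydrogens = 11.
Molecular formula: C10H11Cl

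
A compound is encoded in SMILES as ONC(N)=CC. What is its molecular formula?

Heavy atoms from the SMILES: 3 C, 2 N, 1 O.
Implicit hydrogens by atom environment:
  1 × C: 3 H
  1 × C: 1 H
  1 × C: no H
  1 × N: 2 H
  1 × N: 1 H
  1 × O: 1 H
  Total hydrogens = 8.
Molecular formula: C3H8N2O

C3H8N2O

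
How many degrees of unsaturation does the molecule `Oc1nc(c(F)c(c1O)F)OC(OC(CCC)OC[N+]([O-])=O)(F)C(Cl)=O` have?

Molecular formula from the SMILES: C12H12ClF3N2O8.
DoU = (2C + 2 + N − H − X)/2 = (2·12 + 2 + 2 − 12 − 4)/2 = 12/2 = 6.
(Structurally: 1 ring(s) + 5 π bond(s) = 6.)

6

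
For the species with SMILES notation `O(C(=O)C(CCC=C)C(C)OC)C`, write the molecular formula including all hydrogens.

C10H18O3

Heavy atoms from the SMILES: 10 C, 3 O.
Implicit hydrogens by atom environment:
  3 × C: 3 H each → 9
  3 × C: 2 H each → 6
  3 × C: 1 H each → 3
  3 × O: no H
  1 × C: no H
  Total hydrogens = 18.
Molecular formula: C10H18O3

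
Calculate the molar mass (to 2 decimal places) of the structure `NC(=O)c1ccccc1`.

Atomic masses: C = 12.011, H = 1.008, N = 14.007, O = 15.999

Molecular formula: C7H7NO.
M = 7×12.011 + 7×1.008 + 1×14.007 + 1×15.999 = 121.14 g/mol.

121.14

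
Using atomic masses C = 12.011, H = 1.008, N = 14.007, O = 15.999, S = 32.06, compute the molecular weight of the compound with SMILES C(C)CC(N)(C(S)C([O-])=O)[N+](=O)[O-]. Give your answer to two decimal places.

207.22

Molecular formula: C6H11N2O4S-.
M = 6×12.011 + 11×1.008 + 2×14.007 + 4×15.999 + 1×32.06 = 207.22 g/mol.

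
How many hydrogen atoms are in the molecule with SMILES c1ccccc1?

6

Hydrogens are implicit in SMILES; fill each atom to its normal valence:
  6 × C (aromatic): 1 H each → 6
  Total hydrogens = 6.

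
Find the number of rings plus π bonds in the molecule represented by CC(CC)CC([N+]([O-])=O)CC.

1

Molecular formula from the SMILES: C8H17NO2.
DoU = (2C + 2 + N − H − X)/2 = (2·8 + 2 + 1 − 17 − 0)/2 = 2/2 = 1.
(Structurally: 0 ring(s) + 1 π bond(s) = 1.)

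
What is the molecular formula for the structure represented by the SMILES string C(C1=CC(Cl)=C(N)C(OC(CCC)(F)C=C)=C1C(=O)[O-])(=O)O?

Heavy atoms from the SMILES: 14 C, 1 Cl, 1 F, 1 N, 5 O.
Implicit hydrogens by atom environment:
  5 × C (aromatic): no H
  3 × C: 2 H each → 6
  3 × C: no H
  3 × O: no H
  1 × C: 3 H
  1 × C (aromatic): 1 H
  1 × C: 1 H
  1 × Cl: no H
  1 × F: no H
  1 × N: 2 H
  1 × O: 1 H
  1 × O (charge -1): no H
  Total hydrogens = 14.
Net charge -1.
Molecular formula: C14H14ClFNO5-

C14H14ClFNO5-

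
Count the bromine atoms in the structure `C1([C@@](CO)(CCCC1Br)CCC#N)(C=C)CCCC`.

1

The symbol for bromine appears 1 time in the SMILES.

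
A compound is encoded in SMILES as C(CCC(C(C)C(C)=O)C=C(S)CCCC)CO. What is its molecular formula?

Heavy atoms from the SMILES: 15 C, 2 O, 1 S.
Implicit hydrogens by atom environment:
  7 × C: 2 H each → 14
  3 × C: 3 H each → 9
  3 × C: 1 H each → 3
  2 × C: no H
  1 × O: 1 H
  1 × O: no H
  1 × S: 1 H
  Total hydrogens = 28.
Molecular formula: C15H28O2S

C15H28O2S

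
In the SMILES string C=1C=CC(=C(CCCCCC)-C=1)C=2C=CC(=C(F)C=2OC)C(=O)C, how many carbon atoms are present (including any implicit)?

The symbol for carbon appears 21 times in the SMILES.

21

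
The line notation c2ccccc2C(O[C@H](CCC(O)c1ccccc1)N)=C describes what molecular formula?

C18H21NO2

Heavy atoms from the SMILES: 18 C, 1 N, 2 O.
Implicit hydrogens by atom environment:
  10 × C (aromatic): 1 H each → 10
  3 × C: 2 H each → 6
  2 × C: 1 H each → 2
  2 × C (aromatic): no H
  1 × C: no H
  1 × N: 2 H
  1 × O: 1 H
  1 × O: no H
  Total hydrogens = 21.
Molecular formula: C18H21NO2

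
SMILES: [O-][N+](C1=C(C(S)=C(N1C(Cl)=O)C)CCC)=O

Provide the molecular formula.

C9H11ClN2O3S

Heavy atoms from the SMILES: 9 C, 1 Cl, 2 N, 3 O, 1 S.
Implicit hydrogens by atom environment:
  4 × C (aromatic): no H
  2 × C: 3 H each → 6
  2 × C: 2 H each → 4
  2 × O: no H
  1 × C: no H
  1 × Cl: no H
  1 × N (aromatic): no H
  1 × N (charge +1): no H
  1 × O (charge -1): no H
  1 × S: 1 H
  Total hydrogens = 11.
Molecular formula: C9H11ClN2O3S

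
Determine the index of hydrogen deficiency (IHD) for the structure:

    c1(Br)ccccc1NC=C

Molecular formula from the SMILES: C8H8BrN.
DoU = (2C + 2 + N − H − X)/2 = (2·8 + 2 + 1 − 8 − 1)/2 = 10/2 = 5.
(Structurally: 1 ring(s) + 4 π bond(s) = 5.)

5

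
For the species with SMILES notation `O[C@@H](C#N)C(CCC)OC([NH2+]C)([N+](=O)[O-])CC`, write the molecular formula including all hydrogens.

Heavy atoms from the SMILES: 10 C, 3 N, 4 O.
Implicit hydrogens by atom environment:
  3 × C: 3 H each → 9
  3 × C: 2 H each → 6
  2 × C: 1 H each → 2
  2 × C: no H
  2 × O: no H
  1 × N (charge +1): 2 H
  1 × N: no H
  1 × N (charge +1): no H
  1 × O: 1 H
  1 × O (charge -1): no H
  Total hydrogens = 20.
Net charge +1.
Molecular formula: C10H20N3O4+

C10H20N3O4+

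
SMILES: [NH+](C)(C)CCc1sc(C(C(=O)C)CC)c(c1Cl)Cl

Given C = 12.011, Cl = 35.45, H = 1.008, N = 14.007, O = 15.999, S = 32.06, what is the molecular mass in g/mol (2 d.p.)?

309.27

Molecular formula: C13H20Cl2NOS+.
M = 13×12.011 + 2×35.45 + 20×1.008 + 1×14.007 + 1×15.999 + 1×32.06 = 309.27 g/mol.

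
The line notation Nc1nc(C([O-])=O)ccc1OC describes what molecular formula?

Heavy atoms from the SMILES: 7 C, 2 N, 3 O.
Implicit hydrogens by atom environment:
  3 × C (aromatic): no H
  2 × C (aromatic): 1 H each → 2
  2 × O: no H
  1 × C: 3 H
  1 × C: no H
  1 × N: 2 H
  1 × N (aromatic): no H
  1 × O (charge -1): no H
  Total hydrogens = 7.
Net charge -1.
Molecular formula: C7H7N2O3-

C7H7N2O3-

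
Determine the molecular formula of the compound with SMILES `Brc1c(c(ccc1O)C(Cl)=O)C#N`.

C8H3BrClNO2

Heavy atoms from the SMILES: 1 Br, 8 C, 1 Cl, 1 N, 2 O.
Implicit hydrogens by atom environment:
  4 × C (aromatic): no H
  2 × C (aromatic): 1 H each → 2
  2 × C: no H
  1 × Br: no H
  1 × Cl: no H
  1 × N: no H
  1 × O: 1 H
  1 × O: no H
  Total hydrogens = 3.
Molecular formula: C8H3BrClNO2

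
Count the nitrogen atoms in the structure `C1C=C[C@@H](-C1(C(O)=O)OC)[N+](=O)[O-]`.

The symbol for nitrogen appears 1 time in the SMILES.

1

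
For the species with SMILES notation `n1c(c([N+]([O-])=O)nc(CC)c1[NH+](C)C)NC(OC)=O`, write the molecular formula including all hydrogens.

C10H16N5O4+

Heavy atoms from the SMILES: 10 C, 5 N, 4 O.
Implicit hydrogens by atom environment:
  4 × C: 3 H each → 12
  4 × C (aromatic): no H
  3 × O: no H
  2 × N (aromatic): no H
  1 × C: 2 H
  1 × C: no H
  1 × N: 1 H
  1 × N (charge +1): 1 H
  1 × N (charge +1): no H
  1 × O (charge -1): no H
  Total hydrogens = 16.
Net charge +1.
Molecular formula: C10H16N5O4+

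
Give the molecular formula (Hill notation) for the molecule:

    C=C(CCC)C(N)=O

Heavy atoms from the SMILES: 6 C, 1 N, 1 O.
Implicit hydrogens by atom environment:
  3 × C: 2 H each → 6
  2 × C: no H
  1 × C: 3 H
  1 × N: 2 H
  1 × O: no H
  Total hydrogens = 11.
Molecular formula: C6H11NO

C6H11NO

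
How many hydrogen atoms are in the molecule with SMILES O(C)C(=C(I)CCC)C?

Hydrogens are implicit in SMILES; fill each atom to its normal valence:
  3 × C: 3 H each → 9
  2 × C: 2 H each → 4
  2 × C: no H
  1 × I: no H
  1 × O: no H
  Total hydrogens = 13.

13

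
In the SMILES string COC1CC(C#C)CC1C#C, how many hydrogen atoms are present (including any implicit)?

12

Hydrogens are implicit in SMILES; fill each atom to its normal valence:
  5 × C: 1 H each → 5
  2 × C: 2 H each → 4
  2 × C: no H
  1 × C: 3 H
  1 × O: no H
  Total hydrogens = 12.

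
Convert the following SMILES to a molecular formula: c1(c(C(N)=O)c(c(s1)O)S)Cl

C5H4ClNO2S2

Heavy atoms from the SMILES: 5 C, 1 Cl, 1 N, 2 O, 2 S.
Implicit hydrogens by atom environment:
  4 × C (aromatic): no H
  1 × C: no H
  1 × Cl: no H
  1 × N: 2 H
  1 × O: 1 H
  1 × O: no H
  1 × S: 1 H
  1 × S (aromatic): no H
  Total hydrogens = 4.
Molecular formula: C5H4ClNO2S2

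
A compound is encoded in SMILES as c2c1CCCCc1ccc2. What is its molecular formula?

C10H12

Heavy atoms from the SMILES: 10 C.
Implicit hydrogens by atom environment:
  4 × C: 2 H each → 8
  4 × C (aromatic): 1 H each → 4
  2 × C (aromatic): no H
  Total hydrogens = 12.
Molecular formula: C10H12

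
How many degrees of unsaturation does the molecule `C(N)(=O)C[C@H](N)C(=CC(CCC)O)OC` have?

2

Molecular formula from the SMILES: C10H20N2O3.
DoU = (2C + 2 + N − H − X)/2 = (2·10 + 2 + 2 − 20 − 0)/2 = 4/2 = 2.
(Structurally: 0 ring(s) + 2 π bond(s) = 2.)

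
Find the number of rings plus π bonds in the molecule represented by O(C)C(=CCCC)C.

Molecular formula from the SMILES: C7H14O.
DoU = (2C + 2 + N − H − X)/2 = (2·7 + 2 + 0 − 14 − 0)/2 = 2/2 = 1.
(Structurally: 0 ring(s) + 1 π bond(s) = 1.)

1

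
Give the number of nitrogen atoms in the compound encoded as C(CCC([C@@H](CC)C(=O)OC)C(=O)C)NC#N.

The symbol for nitrogen appears 2 times in the SMILES.

2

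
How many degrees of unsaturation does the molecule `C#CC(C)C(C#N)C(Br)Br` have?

Molecular formula from the SMILES: C7H7Br2N.
DoU = (2C + 2 + N − H − X)/2 = (2·7 + 2 + 1 − 7 − 2)/2 = 8/2 = 4.
(Structurally: 0 ring(s) + 4 π bond(s) = 4.)

4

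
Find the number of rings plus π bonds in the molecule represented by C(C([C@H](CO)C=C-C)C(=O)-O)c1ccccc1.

Molecular formula from the SMILES: C14H18O3.
DoU = (2C + 2 + N − H − X)/2 = (2·14 + 2 + 0 − 18 − 0)/2 = 12/2 = 6.
(Structurally: 1 ring(s) + 5 π bond(s) = 6.)

6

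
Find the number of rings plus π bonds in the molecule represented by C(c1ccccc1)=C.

5

Molecular formula from the SMILES: C8H8.
DoU = (2C + 2 + N − H − X)/2 = (2·8 + 2 + 0 − 8 − 0)/2 = 10/2 = 5.
(Structurally: 1 ring(s) + 4 π bond(s) = 5.)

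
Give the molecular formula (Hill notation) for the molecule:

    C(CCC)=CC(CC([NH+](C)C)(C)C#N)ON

Heavy atoms from the SMILES: 12 C, 3 N, 1 O.
Implicit hydrogens by atom environment:
  4 × C: 3 H each → 12
  3 × C: 2 H each → 6
  3 × C: 1 H each → 3
  2 × C: no H
  1 × N: 2 H
  1 × N (charge +1): 1 H
  1 × N: no H
  1 × O: no H
  Total hydrogens = 24.
Net charge +1.
Molecular formula: C12H24N3O+

C12H24N3O+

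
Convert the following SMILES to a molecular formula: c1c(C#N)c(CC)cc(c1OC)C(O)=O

Heavy atoms from the SMILES: 11 C, 1 N, 3 O.
Implicit hydrogens by atom environment:
  4 × C (aromatic): no H
  2 × C: 3 H each → 6
  2 × C (aromatic): 1 H each → 2
  2 × C: no H
  2 × O: no H
  1 × C: 2 H
  1 × N: no H
  1 × O: 1 H
  Total hydrogens = 11.
Molecular formula: C11H11NO3

C11H11NO3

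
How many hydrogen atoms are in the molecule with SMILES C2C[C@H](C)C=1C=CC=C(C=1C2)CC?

Hydrogens are implicit in SMILES; fill each atom to its normal valence:
  4 × C: 2 H each → 8
  3 × C (aromatic): 1 H each → 3
  3 × C (aromatic): no H
  2 × C: 3 H each → 6
  1 × C: 1 H
  Total hydrogens = 18.

18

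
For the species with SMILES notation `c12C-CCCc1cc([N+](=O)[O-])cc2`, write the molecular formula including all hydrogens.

Heavy atoms from the SMILES: 10 C, 1 N, 2 O.
Implicit hydrogens by atom environment:
  4 × C: 2 H each → 8
  3 × C (aromatic): 1 H each → 3
  3 × C (aromatic): no H
  1 × N (charge +1): no H
  1 × O: no H
  1 × O (charge -1): no H
  Total hydrogens = 11.
Molecular formula: C10H11NO2

C10H11NO2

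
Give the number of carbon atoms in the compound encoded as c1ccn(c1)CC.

6

The symbol for carbon appears 6 times in the SMILES. Lowercase c denotes aromatic carbon and counts toward C.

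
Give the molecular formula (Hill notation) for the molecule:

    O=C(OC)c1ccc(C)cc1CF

Heavy atoms from the SMILES: 10 C, 1 F, 2 O.
Implicit hydrogens by atom environment:
  3 × C (aromatic): 1 H each → 3
  3 × C (aromatic): no H
  2 × C: 3 H each → 6
  2 × O: no H
  1 × C: 2 H
  1 × C: no H
  1 × F: no H
  Total hydrogens = 11.
Molecular formula: C10H11FO2

C10H11FO2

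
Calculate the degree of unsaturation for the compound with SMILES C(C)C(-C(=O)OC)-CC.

1

Molecular formula from the SMILES: C7H14O2.
DoU = (2C + 2 + N − H − X)/2 = (2·7 + 2 + 0 − 14 − 0)/2 = 2/2 = 1.
(Structurally: 0 ring(s) + 1 π bond(s) = 1.)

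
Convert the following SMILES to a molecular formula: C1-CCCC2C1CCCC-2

C10H18

Heavy atoms from the SMILES: 10 C.
Implicit hydrogens by atom environment:
  8 × C: 2 H each → 16
  2 × C: 1 H each → 2
  Total hydrogens = 18.
Molecular formula: C10H18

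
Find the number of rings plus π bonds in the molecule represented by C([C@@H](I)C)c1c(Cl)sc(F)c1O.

Molecular formula from the SMILES: C7H7ClFIOS.
DoU = (2C + 2 + N − H − X)/2 = (2·7 + 2 + 0 − 7 − 3)/2 = 6/2 = 3.
(Structurally: 1 ring(s) + 2 π bond(s) = 3.)

3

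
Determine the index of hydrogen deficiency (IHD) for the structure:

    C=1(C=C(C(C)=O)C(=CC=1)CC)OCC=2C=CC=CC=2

Molecular formula from the SMILES: C17H18O2.
DoU = (2C + 2 + N − H − X)/2 = (2·17 + 2 + 0 − 18 − 0)/2 = 18/2 = 9.
(Structurally: 2 ring(s) + 7 π bond(s) = 9.)

9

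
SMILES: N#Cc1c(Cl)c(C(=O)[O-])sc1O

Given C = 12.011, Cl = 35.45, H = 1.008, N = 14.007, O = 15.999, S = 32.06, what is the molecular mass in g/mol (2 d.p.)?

202.59

Molecular formula: C6HClNO3S-.
M = 6×12.011 + 1×35.45 + 1×1.008 + 1×14.007 + 3×15.999 + 1×32.06 = 202.59 g/mol.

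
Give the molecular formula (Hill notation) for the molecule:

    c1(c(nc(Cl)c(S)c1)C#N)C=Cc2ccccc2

Heavy atoms from the SMILES: 14 C, 1 Cl, 2 N, 1 S.
Implicit hydrogens by atom environment:
  6 × C (aromatic): 1 H each → 6
  5 × C (aromatic): no H
  2 × C: 1 H each → 2
  1 × C: no H
  1 × Cl: no H
  1 × N (aromatic): no H
  1 × N: no H
  1 × S: 1 H
  Total hydrogens = 9.
Molecular formula: C14H9ClN2S

C14H9ClN2S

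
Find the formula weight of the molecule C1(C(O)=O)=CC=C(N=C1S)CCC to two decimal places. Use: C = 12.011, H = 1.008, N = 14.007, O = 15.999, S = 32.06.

Molecular formula: C9H11NO2S.
M = 9×12.011 + 11×1.008 + 1×14.007 + 2×15.999 + 1×32.06 = 197.25 g/mol.

197.25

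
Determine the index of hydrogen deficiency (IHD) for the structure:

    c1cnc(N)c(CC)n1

4

Molecular formula from the SMILES: C6H9N3.
DoU = (2C + 2 + N − H − X)/2 = (2·6 + 2 + 3 − 9 − 0)/2 = 8/2 = 4.
(Structurally: 1 ring(s) + 3 π bond(s) = 4.)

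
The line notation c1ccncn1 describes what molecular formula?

C4H4N2

Heavy atoms from the SMILES: 4 C, 2 N.
Implicit hydrogens by atom environment:
  4 × C (aromatic): 1 H each → 4
  2 × N (aromatic): no H
  Total hydrogens = 4.
Molecular formula: C4H4N2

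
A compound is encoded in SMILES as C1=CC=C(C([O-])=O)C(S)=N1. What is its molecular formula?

C6H4NO2S-

Heavy atoms from the SMILES: 6 C, 1 N, 2 O, 1 S.
Implicit hydrogens by atom environment:
  3 × C (aromatic): 1 H each → 3
  2 × C (aromatic): no H
  1 × C: no H
  1 × N (aromatic): no H
  1 × O: no H
  1 × O (charge -1): no H
  1 × S: 1 H
  Total hydrogens = 4.
Net charge -1.
Molecular formula: C6H4NO2S-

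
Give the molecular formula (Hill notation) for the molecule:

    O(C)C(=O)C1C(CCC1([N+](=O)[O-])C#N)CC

Heavy atoms from the SMILES: 10 C, 2 N, 4 O.
Implicit hydrogens by atom environment:
  3 × C: 2 H each → 6
  3 × C: no H
  3 × O: no H
  2 × C: 3 H each → 6
  2 × C: 1 H each → 2
  1 × N (charge +1): no H
  1 × N: no H
  1 × O (charge -1): no H
  Total hydrogens = 14.
Molecular formula: C10H14N2O4

C10H14N2O4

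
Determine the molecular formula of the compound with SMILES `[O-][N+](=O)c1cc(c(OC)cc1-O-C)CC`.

Heavy atoms from the SMILES: 10 C, 1 N, 4 O.
Implicit hydrogens by atom environment:
  4 × C (aromatic): no H
  3 × C: 3 H each → 9
  3 × O: no H
  2 × C (aromatic): 1 H each → 2
  1 × C: 2 H
  1 × N (charge +1): no H
  1 × O (charge -1): no H
  Total hydrogens = 13.
Molecular formula: C10H13NO4

C10H13NO4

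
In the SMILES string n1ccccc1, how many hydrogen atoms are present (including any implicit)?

Hydrogens are implicit in SMILES; fill each atom to its normal valence:
  5 × C (aromatic): 1 H each → 5
  1 × N (aromatic): no H
  Total hydrogens = 5.

5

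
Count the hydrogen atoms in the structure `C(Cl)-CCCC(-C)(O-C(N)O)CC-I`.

19

Hydrogens are implicit in SMILES; fill each atom to its normal valence:
  6 × C: 2 H each → 12
  1 × C: 3 H
  1 × C: 1 H
  1 × C: no H
  1 × Cl: no H
  1 × I: no H
  1 × N: 2 H
  1 × O: 1 H
  1 × O: no H
  Total hydrogens = 19.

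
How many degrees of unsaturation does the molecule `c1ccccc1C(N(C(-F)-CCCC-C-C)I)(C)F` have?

Molecular formula from the SMILES: C15H22F2IN.
DoU = (2C + 2 + N − H − X)/2 = (2·15 + 2 + 1 − 22 − 3)/2 = 8/2 = 4.
(Structurally: 1 ring(s) + 3 π bond(s) = 4.)

4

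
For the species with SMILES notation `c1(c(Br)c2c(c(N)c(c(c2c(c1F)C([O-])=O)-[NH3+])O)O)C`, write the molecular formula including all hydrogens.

C12H10BrFN2O4

Heavy atoms from the SMILES: 1 Br, 12 C, 1 F, 2 N, 4 O.
Implicit hydrogens by atom environment:
  10 × C (aromatic): no H
  2 × O: 1 H each → 2
  1 × Br: no H
  1 × C: 3 H
  1 × C: no H
  1 × F: no H
  1 × N (charge +1): 3 H
  1 × N: 2 H
  1 × O: no H
  1 × O (charge -1): no H
  Total hydrogens = 10.
Molecular formula: C12H10BrFN2O4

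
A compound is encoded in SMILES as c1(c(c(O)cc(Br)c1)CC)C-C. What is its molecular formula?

C10H13BrO

Heavy atoms from the SMILES: 1 Br, 10 C, 1 O.
Implicit hydrogens by atom environment:
  4 × C (aromatic): no H
  2 × C: 3 H each → 6
  2 × C: 2 H each → 4
  2 × C (aromatic): 1 H each → 2
  1 × Br: no H
  1 × O: 1 H
  Total hydrogens = 13.
Molecular formula: C10H13BrO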